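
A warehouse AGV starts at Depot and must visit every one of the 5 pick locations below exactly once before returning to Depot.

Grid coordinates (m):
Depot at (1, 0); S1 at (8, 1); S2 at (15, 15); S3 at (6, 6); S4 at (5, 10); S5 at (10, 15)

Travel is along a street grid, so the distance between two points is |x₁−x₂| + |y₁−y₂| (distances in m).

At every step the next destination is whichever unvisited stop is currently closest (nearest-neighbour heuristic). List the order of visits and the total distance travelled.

Nearest-neighbour total = 64 m; route Depot → S1 → S3 → S4 → S5 → S2 → Depot.

At Depot the remaining stops are S1 8, S3 11, S4 14, S5 24, S2 29; go to S1.
At S1 the remaining stops are S3 7, S4 12, S5 16, S2 21; go to S3.
At S3 the remaining stops are S4 5, S5 13, S2 18; go to S4.
At S4 the remaining stops are S5 10, S2 15; go to S5.
At S5 the remaining stops are S2 5; go to S2.
Return S2→Depot: 29.
Total = 8 + 7 + 5 + 10 + 5 + 29 = 64.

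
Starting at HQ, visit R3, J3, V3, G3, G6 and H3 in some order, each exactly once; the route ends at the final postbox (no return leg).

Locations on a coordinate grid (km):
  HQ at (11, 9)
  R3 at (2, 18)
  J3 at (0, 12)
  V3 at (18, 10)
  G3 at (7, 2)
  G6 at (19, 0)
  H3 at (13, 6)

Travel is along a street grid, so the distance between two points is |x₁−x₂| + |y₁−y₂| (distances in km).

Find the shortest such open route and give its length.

64 km — the minimum one-way total.

There are 6! = 720 possible orderings.
HQ → R3 → J3 → V3 → G3 → G6 → H3: 18+8+20+19+14+12 = 91
HQ → R3 → J3 → V3 → G3 → H3 → G6: 18+8+20+19+10+12 = 87
HQ → R3 → J3 → V3 → G6 → G3 → H3: 18+8+20+11+14+10 = 81
HQ → R3 → J3 → V3 → G6 → H3 → G3: 18+8+20+11+12+10 = 79
HQ → R3 → J3 → V3 → H3 → G3 → G6: 18+8+20+9+10+14 = 79
HQ → R3 → J3 → V3 → H3 → G6 → G3: 18+8+20+9+12+14 = 81
HQ → R3 → J3 → G3 → V3 → G6 → H3: 18+8+17+19+11+12 = 85
HQ → R3 → J3 → G3 → V3 → H3 → G6: 18+8+17+19+9+12 = 83
… (712 more)
HQ → H3 → V3 → G6 → G3 → J3 → R3: 5+9+11+14+17+8 = 64  ← best
The minimum is 64.
One shortest path: HQ → H3 → V3 → G6 → G3 → J3 → R3.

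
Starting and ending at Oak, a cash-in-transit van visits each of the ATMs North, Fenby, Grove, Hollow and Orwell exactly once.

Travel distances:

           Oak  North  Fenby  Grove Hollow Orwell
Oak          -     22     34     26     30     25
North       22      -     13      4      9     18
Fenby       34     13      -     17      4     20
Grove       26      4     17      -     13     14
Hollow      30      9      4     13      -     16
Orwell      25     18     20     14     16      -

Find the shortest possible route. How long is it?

88 — the shortest possible round trip.

Oak→North→Fenby→Grove→Hollow→Orwell→Oak: 22+13+17+13+16+25 = 106
Oak→North→Fenby→Grove→Orwell→Hollow→Oak: 22+13+17+14+16+30 = 112
Oak→North→Fenby→Hollow→Grove→Orwell→Oak: 22+13+4+13+14+25 = 91
Oak→North→Fenby→Hollow→Orwell→Grove→Oak: 22+13+4+16+14+26 = 95
Oak→North→Fenby→Orwell→Grove→Hollow→Oak: 22+13+20+14+13+30 = 112
Oak→North→Fenby→Orwell→Hollow→Grove→Oak: 22+13+20+16+13+26 = 110
Oak→North→Grove→Fenby→Hollow→Orwell→Oak: 22+4+17+4+16+25 = 88
Oak→North→Grove→Fenby→Orwell→Hollow→Oak: 22+4+17+20+16+30 = 109
Oak→North→Grove→Hollow→Fenby→Orwell→Oak: 22+4+13+4+20+25 = 88
Oak→North→Grove→Hollow→Orwell→Fenby→Oak: 22+4+13+16+20+34 = 109
Oak→North→Grove→Orwell→Fenby→Hollow→Oak: 22+4+14+20+4+30 = 94
Oak→North→Grove→Orwell→Hollow→Fenby→Oak: 22+4+14+16+4+34 = 94
Oak→North→Hollow→Fenby→Grove→Orwell→Oak: 22+9+4+17+14+25 = 91
Oak→North→Hollow→Fenby→Orwell→Grove→Oak: 22+9+4+20+14+26 = 95
… (46 more)
The minimum is 88.
One optimal route: Oak → North → Grove → Fenby → Hollow → Orwell → Oak (or its reverse).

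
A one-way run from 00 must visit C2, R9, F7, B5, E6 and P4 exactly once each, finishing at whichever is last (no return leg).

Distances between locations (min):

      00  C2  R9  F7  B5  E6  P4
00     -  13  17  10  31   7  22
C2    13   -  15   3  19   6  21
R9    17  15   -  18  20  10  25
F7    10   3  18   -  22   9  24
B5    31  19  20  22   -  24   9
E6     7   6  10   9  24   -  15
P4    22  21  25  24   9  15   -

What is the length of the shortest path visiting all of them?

Shortest open route: 58 min.

There are 6! = 720 possible orderings.
00 → C2 → R9 → F7 → B5 → E6 → P4: 13+15+18+22+24+15 = 107
00 → C2 → R9 → F7 → B5 → P4 → E6: 13+15+18+22+9+15 = 92
00 → C2 → R9 → F7 → E6 → B5 → P4: 13+15+18+9+24+9 = 88
00 → C2 → R9 → F7 → E6 → P4 → B5: 13+15+18+9+15+9 = 79
00 → C2 → R9 → F7 → P4 → B5 → E6: 13+15+18+24+9+24 = 103
00 → C2 → R9 → F7 → P4 → E6 → B5: 13+15+18+24+15+24 = 109
00 → C2 → R9 → B5 → F7 → E6 → P4: 13+15+20+22+9+15 = 94
00 → C2 → R9 → B5 → F7 → P4 → E6: 13+15+20+22+24+15 = 109
… (712 more)
00 → F7 → C2 → E6 → R9 → B5 → P4: 10+3+6+10+20+9 = 58  ← best
The minimum is 58.
One shortest path: 00 → F7 → C2 → E6 → R9 → B5 → P4.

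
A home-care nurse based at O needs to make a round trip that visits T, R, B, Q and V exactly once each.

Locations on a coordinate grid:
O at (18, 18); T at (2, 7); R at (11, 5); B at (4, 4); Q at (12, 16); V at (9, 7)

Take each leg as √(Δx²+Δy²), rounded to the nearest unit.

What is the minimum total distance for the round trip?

There are 60 distinct closed tours to check (reversals are equivalent).
O - T - R - B - Q - V - O: 19+9+7+14+9+14 = 72
O - T - R - B - V - Q - O: 19+9+7+6+9+6 = 56
O - T - R - Q - B - V - O: 19+9+11+14+6+14 = 73
O - T - R - Q - V - B - O: 19+9+11+9+6+20 = 74
O - T - R - V - B - Q - O: 19+9+3+6+14+6 = 57
O - T - R - V - Q - B - O: 19+9+3+9+14+20 = 74
O - T - B - R - Q - V - O: 19+4+7+11+9+14 = 64
O - T - B - R - V - Q - O: 19+4+7+3+9+6 = 48
O - T - B - Q - R - V - O: 19+4+14+11+3+14 = 65
O - T - B - Q - V - R - O: 19+4+14+9+3+15 = 64
O - T - B - V - R - Q - O: 19+4+6+3+11+6 = 49
O - T - B - V - Q - R - O: 19+4+6+9+11+15 = 64
O - T - Q - R - B - V - O: 19+13+11+7+6+14 = 70
O - T - Q - R - V - B - O: 19+13+11+3+6+20 = 72
… (46 more)
O - R - V - B - T - Q - O: 15+3+6+4+13+6 = 47  ← best
The minimum is 47.
One optimal route: O → R → V → B → T → Q → O (or its reverse).

Minimum total distance: 47.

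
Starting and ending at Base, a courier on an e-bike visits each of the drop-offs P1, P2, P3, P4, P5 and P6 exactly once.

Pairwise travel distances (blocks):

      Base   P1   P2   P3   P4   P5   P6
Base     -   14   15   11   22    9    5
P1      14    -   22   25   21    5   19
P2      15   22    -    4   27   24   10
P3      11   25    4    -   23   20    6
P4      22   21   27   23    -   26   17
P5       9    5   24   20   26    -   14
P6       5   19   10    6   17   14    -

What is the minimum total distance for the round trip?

Base → P1 → P2 → P3 → P4 → P5 → P6 → Base: 14+22+4+23+26+14+5 = 108
Base → P1 → P2 → P3 → P4 → P6 → P5 → Base: 14+22+4+23+17+14+9 = 103
Base → P1 → P2 → P3 → P5 → P4 → P6 → Base: 14+22+4+20+26+17+5 = 108
Base → P1 → P2 → P3 → P5 → P6 → P4 → Base: 14+22+4+20+14+17+22 = 113
Base → P1 → P2 → P3 → P6 → P4 → P5 → Base: 14+22+4+6+17+26+9 = 98
Base → P1 → P2 → P3 → P6 → P5 → P4 → Base: 14+22+4+6+14+26+22 = 108
Base → P1 → P2 → P4 → P3 → P5 → P6 → Base: 14+22+27+23+20+14+5 = 125
Base → P1 → P2 → P4 → P3 → P6 → P5 → Base: 14+22+27+23+6+14+9 = 115
… (352 more)
Base → P2 → P3 → P6 → P4 → P1 → P5 → Base: 15+4+6+17+21+5+9 = 77  ← best
The minimum is 77.
One optimal route: Base → P2 → P3 → P6 → P4 → P1 → P5 → Base (or its reverse).

Shortest round trip = 77 blocks.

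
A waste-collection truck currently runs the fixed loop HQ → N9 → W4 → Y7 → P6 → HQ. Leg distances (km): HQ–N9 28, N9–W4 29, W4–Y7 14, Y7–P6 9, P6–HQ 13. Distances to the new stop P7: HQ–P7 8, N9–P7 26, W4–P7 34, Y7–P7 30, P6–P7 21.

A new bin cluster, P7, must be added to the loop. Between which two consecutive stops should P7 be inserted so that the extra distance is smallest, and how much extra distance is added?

Minimum extra distance: 6 km, inserting P7 between HQ and N9.

Insertion cost between consecutive stops i–j is d(i,P7) + d(P7,j) − d(i,j):
  between HQ and N9: 8 + 26 − 28 = 6
  between N9 and W4: 26 + 34 − 29 = 31
  between W4 and Y7: 34 + 30 − 14 = 50
  between Y7 and P6: 30 + 21 − 9 = 42
  between P6 and HQ: 21 + 8 − 13 = 16
Cheapest insertion is between HQ and N9, adding 6.
New total = 93 + 6 = 99.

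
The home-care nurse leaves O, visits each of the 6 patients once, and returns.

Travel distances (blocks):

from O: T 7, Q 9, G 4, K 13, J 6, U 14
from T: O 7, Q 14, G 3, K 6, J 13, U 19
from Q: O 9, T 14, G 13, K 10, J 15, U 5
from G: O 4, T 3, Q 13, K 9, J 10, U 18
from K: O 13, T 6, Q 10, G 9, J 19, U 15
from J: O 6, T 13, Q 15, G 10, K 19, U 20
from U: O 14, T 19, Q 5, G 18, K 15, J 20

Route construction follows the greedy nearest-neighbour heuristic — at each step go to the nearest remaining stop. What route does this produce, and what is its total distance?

54 blocks along O → G → T → K → Q → U → J → O.

From O: distances to unvisited — G=4, J=6, T=7, Q=9, K=13, U=14. Nearest is G (4).
From G: distances to unvisited — T=3, K=9, J=10, Q=13, U=18. Nearest is T (3).
From T: distances to unvisited — K=6, J=13, Q=14, U=19. Nearest is K (6).
From K: distances to unvisited — Q=10, U=15, J=19. Nearest is Q (10).
From Q: distances to unvisited — U=5, J=15. Nearest is U (5).
From U: distances to unvisited — J=20. Nearest is J (20).
Return J→O: 6.
Total = 4 + 3 + 6 + 10 + 5 + 20 + 6 = 54.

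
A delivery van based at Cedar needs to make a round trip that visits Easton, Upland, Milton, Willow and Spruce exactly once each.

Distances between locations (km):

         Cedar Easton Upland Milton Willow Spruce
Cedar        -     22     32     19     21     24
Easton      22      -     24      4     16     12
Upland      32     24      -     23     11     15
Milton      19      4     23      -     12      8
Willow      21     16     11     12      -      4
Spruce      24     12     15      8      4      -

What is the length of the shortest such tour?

Cedar-Easton-Upland-Milton-Willow-Spruce-Cedar: 22+24+23+12+4+24 = 109
Cedar-Easton-Upland-Milton-Spruce-Willow-Cedar: 22+24+23+8+4+21 = 102
Cedar-Easton-Upland-Willow-Milton-Spruce-Cedar: 22+24+11+12+8+24 = 101
Cedar-Easton-Upland-Willow-Spruce-Milton-Cedar: 22+24+11+4+8+19 = 88
Cedar-Easton-Upland-Spruce-Milton-Willow-Cedar: 22+24+15+8+12+21 = 102
Cedar-Easton-Upland-Spruce-Willow-Milton-Cedar: 22+24+15+4+12+19 = 96
Cedar-Easton-Milton-Upland-Willow-Spruce-Cedar: 22+4+23+11+4+24 = 88
Cedar-Easton-Milton-Upland-Spruce-Willow-Cedar: 22+4+23+15+4+21 = 89
Cedar-Easton-Milton-Willow-Upland-Spruce-Cedar: 22+4+12+11+15+24 = 88
Cedar-Easton-Milton-Willow-Spruce-Upland-Cedar: 22+4+12+4+15+32 = 89
Cedar-Easton-Milton-Spruce-Upland-Willow-Cedar: 22+4+8+15+11+21 = 81
Cedar-Easton-Milton-Spruce-Willow-Upland-Cedar: 22+4+8+4+11+32 = 81
Cedar-Easton-Willow-Upland-Milton-Spruce-Cedar: 22+16+11+23+8+24 = 104
Cedar-Easton-Willow-Upland-Spruce-Milton-Cedar: 22+16+11+15+8+19 = 91
… (46 more)
The minimum is 81.
One optimal route: Cedar → Easton → Milton → Spruce → Upland → Willow → Cedar (or its reverse).

Minimum total distance: 81 km.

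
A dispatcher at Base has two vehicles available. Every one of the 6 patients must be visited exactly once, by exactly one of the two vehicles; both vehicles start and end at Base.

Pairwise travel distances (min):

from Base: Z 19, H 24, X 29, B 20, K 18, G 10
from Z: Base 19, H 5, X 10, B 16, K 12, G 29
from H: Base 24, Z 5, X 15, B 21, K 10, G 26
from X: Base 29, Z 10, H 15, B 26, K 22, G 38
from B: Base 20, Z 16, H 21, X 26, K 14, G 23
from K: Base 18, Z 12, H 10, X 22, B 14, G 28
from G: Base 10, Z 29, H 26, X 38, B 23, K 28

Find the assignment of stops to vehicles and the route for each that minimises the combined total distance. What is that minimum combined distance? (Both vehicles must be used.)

Check every non-empty split of the stops between the two vehicles; for each half take its own optimal tour:
  {Z} + {H, X, B, K, G}: 38 + 101 = 139
  {H} + {Z, X, B, K, G}: 48 + 98 = 146
  {Z, H} + {X, B, K, G}: 48 + 98 = 146
  {X} + {Z, H, B, K, G}: 58 + 81 = 139
  {Z, X} + {H, B, K, G}: 58 + 80 = 138
  {H, X} + {Z, B, K, G}: 68 + 78 = 146
  … (31 splits in total)
  {Z, H, X, B, K} + {G}: 88 + 20 = 108  ← best
Best: vehicle 1 Base → Z → X → H → K → B → Base = 88; vehicle 2 Base → G → Base = 20; combined 108.

Minimum combined distance: 108 min.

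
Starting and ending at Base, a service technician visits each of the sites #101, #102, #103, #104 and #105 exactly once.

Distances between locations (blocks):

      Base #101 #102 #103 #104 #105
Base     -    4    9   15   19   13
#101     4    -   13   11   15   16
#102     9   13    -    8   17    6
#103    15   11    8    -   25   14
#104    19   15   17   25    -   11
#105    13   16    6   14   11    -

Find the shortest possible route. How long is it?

Minimum total distance: 59 blocks.

There are 60 distinct closed tours to check (reversals are equivalent).
Base - #101 - #102 - #103 - #104 - #105 - Base: 4+13+8+25+11+13 = 74
Base - #101 - #102 - #103 - #105 - #104 - Base: 4+13+8+14+11+19 = 69
Base - #101 - #102 - #104 - #103 - #105 - Base: 4+13+17+25+14+13 = 86
Base - #101 - #102 - #104 - #105 - #103 - Base: 4+13+17+11+14+15 = 74
Base - #101 - #102 - #105 - #103 - #104 - Base: 4+13+6+14+25+19 = 81
Base - #101 - #102 - #105 - #104 - #103 - Base: 4+13+6+11+25+15 = 74
Base - #101 - #103 - #102 - #104 - #105 - Base: 4+11+8+17+11+13 = 64
Base - #101 - #103 - #102 - #105 - #104 - Base: 4+11+8+6+11+19 = 59
Base - #101 - #103 - #104 - #102 - #105 - Base: 4+11+25+17+6+13 = 76
Base - #101 - #103 - #104 - #105 - #102 - Base: 4+11+25+11+6+9 = 66
Base - #101 - #103 - #105 - #102 - #104 - Base: 4+11+14+6+17+19 = 71
Base - #101 - #103 - #105 - #104 - #102 - Base: 4+11+14+11+17+9 = 66
Base - #101 - #104 - #102 - #103 - #105 - Base: 4+15+17+8+14+13 = 71
Base - #101 - #104 - #102 - #105 - #103 - Base: 4+15+17+6+14+15 = 71
… (46 more)
The minimum is 59.
One optimal route: Base → #101 → #103 → #102 → #105 → #104 → Base (or its reverse).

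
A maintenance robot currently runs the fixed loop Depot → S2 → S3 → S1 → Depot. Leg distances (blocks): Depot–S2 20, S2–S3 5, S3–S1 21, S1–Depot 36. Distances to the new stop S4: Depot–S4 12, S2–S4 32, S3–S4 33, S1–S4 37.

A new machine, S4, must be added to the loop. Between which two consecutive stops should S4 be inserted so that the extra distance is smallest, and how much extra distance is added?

Adding 13 blocks by placing S4 on the S1–Depot leg.

Insertion cost between consecutive stops i–j is d(i,S4) + d(S4,j) − d(i,j):
  between Depot and S2: 12 + 32 − 20 = 24
  between S2 and S3: 32 + 33 − 5 = 60
  between S3 and S1: 33 + 37 − 21 = 49
  between S1 and Depot: 37 + 12 − 36 = 13
Cheapest insertion is between S1 and Depot, adding 13.
New total = 82 + 13 = 95.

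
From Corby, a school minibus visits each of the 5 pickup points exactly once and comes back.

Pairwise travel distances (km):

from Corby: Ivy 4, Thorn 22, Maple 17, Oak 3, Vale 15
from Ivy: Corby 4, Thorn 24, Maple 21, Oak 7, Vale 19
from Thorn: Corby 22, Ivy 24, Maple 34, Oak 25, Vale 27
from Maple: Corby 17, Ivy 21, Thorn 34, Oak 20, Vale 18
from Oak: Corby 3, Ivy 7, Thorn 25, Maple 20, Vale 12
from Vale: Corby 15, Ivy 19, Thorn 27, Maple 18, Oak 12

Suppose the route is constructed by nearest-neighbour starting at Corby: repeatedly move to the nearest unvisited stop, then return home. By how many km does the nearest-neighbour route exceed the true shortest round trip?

Excess over optimum: 8 km.

Corby: Oak=3, Ivy=4, Vale=15, Maple=17, Thorn=22 ⇒ Oak
Oak: Ivy=7, Vale=12, Maple=20, Thorn=25 ⇒ Ivy
Ivy: Vale=19, Maple=21, Thorn=24 ⇒ Vale
Vale: Maple=18, Thorn=27 ⇒ Maple
Maple: Thorn=34 ⇒ Thorn
NN route Corby → Oak → Ivy → Vale → Maple → Thorn → Corby costs 103.
Optimal: Corby → Ivy → Thorn → Maple → Vale → Oak → Corby costs 95 (by enumerating all 60 distinct tours).
Excess = 103 − 95 = 8.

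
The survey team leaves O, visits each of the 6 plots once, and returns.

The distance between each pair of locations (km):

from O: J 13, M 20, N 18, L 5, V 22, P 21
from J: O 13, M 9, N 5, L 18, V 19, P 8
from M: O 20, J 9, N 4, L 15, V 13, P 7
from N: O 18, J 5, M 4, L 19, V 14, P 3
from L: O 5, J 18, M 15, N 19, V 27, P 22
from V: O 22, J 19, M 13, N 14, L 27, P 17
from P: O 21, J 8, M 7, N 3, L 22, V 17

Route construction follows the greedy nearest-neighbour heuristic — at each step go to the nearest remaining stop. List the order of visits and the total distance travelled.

At O the remaining stops are L 5, J 13, N 18, M 20, P 21, V 22; go to L.
At L the remaining stops are M 15, J 18, N 19, P 22, V 27; go to M.
At M the remaining stops are N 4, P 7, J 9, V 13; go to N.
At N the remaining stops are P 3, J 5, V 14; go to P.
At P the remaining stops are J 8, V 17; go to J.
At J the remaining stops are V 19; go to V.
Return V→O: 22.
Total = 5 + 15 + 4 + 3 + 8 + 19 + 22 = 76.

Nearest-neighbour total = 76 km; route O → L → M → N → P → J → V → O.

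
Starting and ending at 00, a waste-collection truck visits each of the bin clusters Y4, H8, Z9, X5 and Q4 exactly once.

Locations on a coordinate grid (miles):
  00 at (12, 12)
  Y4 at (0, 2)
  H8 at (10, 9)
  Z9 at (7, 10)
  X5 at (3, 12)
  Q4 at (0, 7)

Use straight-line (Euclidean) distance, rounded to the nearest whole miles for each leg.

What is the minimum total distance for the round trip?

00 - Y4 - H8 - Z9 - X5 - Q4 - 00: 16+12+3+4+6+13 = 54
00 - Y4 - H8 - Z9 - Q4 - X5 - 00: 16+12+3+8+6+9 = 54
00 - Y4 - H8 - X5 - Z9 - Q4 - 00: 16+12+8+4+8+13 = 61
00 - Y4 - H8 - X5 - Q4 - Z9 - 00: 16+12+8+6+8+5 = 55
00 - Y4 - H8 - Q4 - Z9 - X5 - 00: 16+12+10+8+4+9 = 59
00 - Y4 - H8 - Q4 - X5 - Z9 - 00: 16+12+10+6+4+5 = 53
00 - Y4 - Z9 - H8 - X5 - Q4 - 00: 16+11+3+8+6+13 = 57
00 - Y4 - Z9 - H8 - Q4 - X5 - 00: 16+11+3+10+6+9 = 55
00 - Y4 - Z9 - X5 - H8 - Q4 - 00: 16+11+4+8+10+13 = 62
00 - Y4 - Z9 - X5 - Q4 - H8 - 00: 16+11+4+6+10+4 = 51
00 - Y4 - Z9 - Q4 - H8 - X5 - 00: 16+11+8+10+8+9 = 62
00 - Y4 - Z9 - Q4 - X5 - H8 - 00: 16+11+8+6+8+4 = 53
00 - Y4 - X5 - H8 - Z9 - Q4 - 00: 16+10+8+3+8+13 = 58
00 - Y4 - X5 - H8 - Q4 - Z9 - 00: 16+10+8+10+8+5 = 57
… (46 more)
00 - H8 - Y4 - Q4 - X5 - Z9 - 00: 4+12+5+6+4+5 = 36  ← best
The minimum is 36.
One optimal route: 00 → H8 → Y4 → Q4 → X5 → Z9 → 00 (or its reverse).

36 miles — the shortest possible round trip.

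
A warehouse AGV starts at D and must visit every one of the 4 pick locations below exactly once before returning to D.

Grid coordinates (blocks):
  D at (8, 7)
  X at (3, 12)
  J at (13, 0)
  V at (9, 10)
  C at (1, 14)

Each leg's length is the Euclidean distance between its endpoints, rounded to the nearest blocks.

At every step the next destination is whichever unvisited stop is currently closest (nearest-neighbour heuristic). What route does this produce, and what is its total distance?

Nearest-neighbour total = 39 blocks; route D → V → X → C → J → D.

From D: distances to unvisited — V=3, X=7, J=9, C=10. Nearest is V (3).
From V: distances to unvisited — X=6, C=9, J=11. Nearest is X (6).
From X: distances to unvisited — C=3, J=16. Nearest is C (3).
From C: distances to unvisited — J=18. Nearest is J (18).
Return J→D: 9.
Total = 3 + 6 + 3 + 18 + 9 = 39.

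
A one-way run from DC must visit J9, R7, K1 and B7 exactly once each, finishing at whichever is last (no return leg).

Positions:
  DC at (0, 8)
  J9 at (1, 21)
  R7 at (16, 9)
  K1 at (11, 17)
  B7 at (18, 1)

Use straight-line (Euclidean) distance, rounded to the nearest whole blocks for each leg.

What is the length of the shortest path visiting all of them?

There are 4! = 24 possible orderings.
DC → J9 → R7 → K1 → B7: 13+19+9+17 = 58
DC → J9 → R7 → B7 → K1: 13+19+8+17 = 57
DC → J9 → K1 → R7 → B7: 13+11+9+8 = 41
DC → J9 → K1 → B7 → R7: 13+11+17+8 = 49
DC → J9 → B7 → R7 → K1: 13+26+8+9 = 56
DC → J9 → B7 → K1 → R7: 13+26+17+9 = 65
DC → R7 → J9 → K1 → B7: 16+19+11+17 = 63
DC → R7 → J9 → B7 → K1: 16+19+26+17 = 78
DC → R7 → K1 → J9 → B7: 16+9+11+26 = 62
DC → R7 → K1 → B7 → J9: 16+9+17+26 = 68
DC → R7 → B7 → J9 → K1: 16+8+26+11 = 61
DC → R7 → B7 → K1 → J9: 16+8+17+11 = 52
DC → K1 → J9 → R7 → B7: 14+11+19+8 = 52
DC → K1 → J9 → B7 → R7: 14+11+26+8 = 59
… (10 more)
The minimum is 41.
One shortest path: DC → J9 → K1 → R7 → B7.

Shortest open route: 41 blocks.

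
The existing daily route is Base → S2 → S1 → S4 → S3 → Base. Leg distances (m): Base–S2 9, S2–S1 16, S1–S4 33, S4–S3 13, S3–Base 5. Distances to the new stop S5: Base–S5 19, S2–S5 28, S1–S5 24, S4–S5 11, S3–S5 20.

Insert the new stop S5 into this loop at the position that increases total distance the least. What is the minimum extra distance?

Adding 2 m by placing S5 on the S1–S4 leg.

Insertion cost between consecutive stops i–j is d(i,S5) + d(S5,j) − d(i,j):
  between Base and S2: 19 + 28 − 9 = 38
  between S2 and S1: 28 + 24 − 16 = 36
  between S1 and S4: 24 + 11 − 33 = 2
  between S4 and S3: 11 + 20 − 13 = 18
  between S3 and Base: 20 + 19 − 5 = 34
Cheapest insertion is between S1 and S4, adding 2.
New total = 76 + 2 = 78.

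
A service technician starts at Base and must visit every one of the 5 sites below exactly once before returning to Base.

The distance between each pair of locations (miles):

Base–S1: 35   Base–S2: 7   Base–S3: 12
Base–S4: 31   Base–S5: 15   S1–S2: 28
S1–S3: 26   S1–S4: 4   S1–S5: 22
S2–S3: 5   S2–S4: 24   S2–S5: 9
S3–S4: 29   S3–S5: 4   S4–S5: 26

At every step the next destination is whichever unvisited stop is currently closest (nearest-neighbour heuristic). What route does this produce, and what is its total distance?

Total distance 73 miles via the nearest-neighbour route Base → S2 → S3 → S5 → S1 → S4 → Base.

From Base: distances to unvisited — S2=7, S3=12, S5=15, S4=31, S1=35. Nearest is S2 (7).
From S2: distances to unvisited — S3=5, S5=9, S4=24, S1=28. Nearest is S3 (5).
From S3: distances to unvisited — S5=4, S1=26, S4=29. Nearest is S5 (4).
From S5: distances to unvisited — S1=22, S4=26. Nearest is S1 (22).
From S1: distances to unvisited — S4=4. Nearest is S4 (4).
Return S4→Base: 31.
Total = 7 + 5 + 4 + 22 + 4 + 31 = 73.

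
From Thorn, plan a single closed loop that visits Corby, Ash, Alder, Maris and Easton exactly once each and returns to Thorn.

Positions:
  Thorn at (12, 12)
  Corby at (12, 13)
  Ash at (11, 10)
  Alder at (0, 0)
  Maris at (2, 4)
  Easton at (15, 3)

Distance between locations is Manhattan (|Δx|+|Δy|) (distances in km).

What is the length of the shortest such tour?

Shortest round trip = 56 km.

There are 60 distinct closed tours to check (reversals are equivalent).
Thorn-Corby-Ash-Alder-Maris-Easton-Thorn: 1+4+21+6+14+12 = 58
Thorn-Corby-Ash-Alder-Easton-Maris-Thorn: 1+4+21+18+14+18 = 76
Thorn-Corby-Ash-Maris-Alder-Easton-Thorn: 1+4+15+6+18+12 = 56
Thorn-Corby-Ash-Maris-Easton-Alder-Thorn: 1+4+15+14+18+24 = 76
Thorn-Corby-Ash-Easton-Alder-Maris-Thorn: 1+4+11+18+6+18 = 58
Thorn-Corby-Ash-Easton-Maris-Alder-Thorn: 1+4+11+14+6+24 = 60
Thorn-Corby-Alder-Ash-Maris-Easton-Thorn: 1+25+21+15+14+12 = 88
Thorn-Corby-Alder-Ash-Easton-Maris-Thorn: 1+25+21+11+14+18 = 90
Thorn-Corby-Alder-Maris-Ash-Easton-Thorn: 1+25+6+15+11+12 = 70
Thorn-Corby-Alder-Maris-Easton-Ash-Thorn: 1+25+6+14+11+3 = 60
Thorn-Corby-Alder-Easton-Ash-Maris-Thorn: 1+25+18+11+15+18 = 88
Thorn-Corby-Alder-Easton-Maris-Ash-Thorn: 1+25+18+14+15+3 = 76
Thorn-Corby-Maris-Ash-Alder-Easton-Thorn: 1+19+15+21+18+12 = 86
Thorn-Corby-Maris-Ash-Easton-Alder-Thorn: 1+19+15+11+18+24 = 88
… (46 more)
The minimum is 56.
One optimal route: Thorn → Corby → Ash → Maris → Alder → Easton → Thorn (or its reverse).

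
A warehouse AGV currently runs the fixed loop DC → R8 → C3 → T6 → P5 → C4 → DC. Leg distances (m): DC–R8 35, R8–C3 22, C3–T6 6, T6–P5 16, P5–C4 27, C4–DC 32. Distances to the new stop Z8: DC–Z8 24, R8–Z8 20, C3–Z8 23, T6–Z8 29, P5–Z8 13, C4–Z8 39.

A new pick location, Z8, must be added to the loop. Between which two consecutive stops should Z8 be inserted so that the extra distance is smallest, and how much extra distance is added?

+9 m — insert Z8 between DC and R8.

Insertion cost between consecutive stops i–j is d(i,Z8) + d(Z8,j) − d(i,j):
  between DC and R8: 24 + 20 − 35 = 9
  between R8 and C3: 20 + 23 − 22 = 21
  between C3 and T6: 23 + 29 − 6 = 46
  between T6 and P5: 29 + 13 − 16 = 26
  between P5 and C4: 13 + 39 − 27 = 25
  between C4 and DC: 39 + 24 − 32 = 31
Cheapest insertion is between DC and R8, adding 9.
New total = 138 + 9 = 147.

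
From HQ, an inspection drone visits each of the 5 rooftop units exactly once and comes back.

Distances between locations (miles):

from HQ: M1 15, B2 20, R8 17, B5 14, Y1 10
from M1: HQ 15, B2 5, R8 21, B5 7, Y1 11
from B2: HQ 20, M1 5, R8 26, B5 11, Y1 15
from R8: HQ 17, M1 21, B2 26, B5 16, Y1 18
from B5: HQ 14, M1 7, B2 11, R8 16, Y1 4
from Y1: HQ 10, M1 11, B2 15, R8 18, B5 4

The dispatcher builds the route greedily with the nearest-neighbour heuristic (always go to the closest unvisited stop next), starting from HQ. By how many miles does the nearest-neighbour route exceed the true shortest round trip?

HQ: Y1=10, B5=14, M1=15, R8=17, B2=20 ⇒ Y1
Y1: B5=4, M1=11, B2=15, R8=18 ⇒ B5
B5: M1=7, B2=11, R8=16 ⇒ M1
M1: B2=5, R8=21 ⇒ B2
B2: R8=26 ⇒ R8
NN route HQ → Y1 → B5 → M1 → B2 → R8 → HQ costs 69.
Optimal: HQ → R8 → M1 → B2 → B5 → Y1 → HQ costs 68 (by enumerating all 60 distinct tours).
Excess = 69 − 68 = 1.

Excess over optimum: 1 miles.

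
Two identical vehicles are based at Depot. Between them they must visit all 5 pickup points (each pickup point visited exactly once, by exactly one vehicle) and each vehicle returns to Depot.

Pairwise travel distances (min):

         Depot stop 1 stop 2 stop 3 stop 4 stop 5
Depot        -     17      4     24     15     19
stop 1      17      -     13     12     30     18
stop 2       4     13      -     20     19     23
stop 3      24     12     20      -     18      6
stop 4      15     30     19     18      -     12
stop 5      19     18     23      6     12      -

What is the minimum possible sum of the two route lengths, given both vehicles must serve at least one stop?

There are 2^4 − 1 = 15 ways to divide the 5 stops into two non-empty groups. For each, the best each vehicle can do is its own shortest tour through its group:
  {stop 1} + {stop 2, stop 3, stop 4, stop 5}: 34 + 57 = 91
  {stop 2} + {stop 1, stop 3, stop 4, stop 5}: 8 + 62 = 70
  {stop 1, stop 2} + {stop 3, stop 4, stop 5}: 34 + 57 = 91
  {stop 3} + {stop 1, stop 2, stop 4, stop 5}: 48 + 62 = 110
  {stop 1, stop 3} + {stop 2, stop 4, stop 5}: 53 + 54 = 107
  {stop 2, stop 3} + {stop 1, stop 4, stop 5}: 48 + 62 = 110
  … (15 splits in total)
Best: vehicle 1 Depot → stop 2 → Depot = 8; vehicle 2 Depot → stop 1 → stop 3 → stop 5 → stop 4 → Depot = 62; combined 70.

70 min — the smallest possible combined total.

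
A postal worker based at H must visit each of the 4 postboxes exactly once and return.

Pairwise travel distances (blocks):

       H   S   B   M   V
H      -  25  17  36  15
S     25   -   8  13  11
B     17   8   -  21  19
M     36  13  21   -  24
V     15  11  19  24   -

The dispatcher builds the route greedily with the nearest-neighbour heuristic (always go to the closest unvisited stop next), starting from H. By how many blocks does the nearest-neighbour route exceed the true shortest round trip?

From H: V=15, B=17, S=25, M=36 → choose V (15).
From V: S=11, B=19, M=24 → choose S (11).
From S: B=8, M=13 → choose B (8).
From B: M=21 → choose M (21).
NN route H → V → S → B → M → H costs 91.
Optimal: H → B → S → M → V → H costs 77 (by enumerating all 12 distinct tours).
Excess = 91 − 77 = 14.

14 blocks longer than the optimal tour.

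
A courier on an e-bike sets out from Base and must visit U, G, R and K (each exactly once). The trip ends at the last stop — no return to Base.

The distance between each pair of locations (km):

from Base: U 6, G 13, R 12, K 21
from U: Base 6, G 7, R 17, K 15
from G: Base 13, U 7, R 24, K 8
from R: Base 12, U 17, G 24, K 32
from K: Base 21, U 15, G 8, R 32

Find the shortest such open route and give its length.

There are 4! = 24 possible orderings.
Base - U - G - R - K: 6+7+24+32 = 69
Base - U - G - K - R: 6+7+8+32 = 53
Base - U - R - G - K: 6+17+24+8 = 55
Base - U - R - K - G: 6+17+32+8 = 63
Base - U - K - G - R: 6+15+8+24 = 53
Base - U - K - R - G: 6+15+32+24 = 77
Base - G - U - R - K: 13+7+17+32 = 69
Base - G - U - K - R: 13+7+15+32 = 67
Base - G - R - U - K: 13+24+17+15 = 69
Base - G - R - K - U: 13+24+32+15 = 84
Base - G - K - U - R: 13+8+15+17 = 53
Base - G - K - R - U: 13+8+32+17 = 70
Base - R - U - G - K: 12+17+7+8 = 44
Base - R - U - K - G: 12+17+15+8 = 52
… (10 more)
The minimum is 44.
One shortest path: Base → R → U → G → K.

44 km — the minimum one-way total.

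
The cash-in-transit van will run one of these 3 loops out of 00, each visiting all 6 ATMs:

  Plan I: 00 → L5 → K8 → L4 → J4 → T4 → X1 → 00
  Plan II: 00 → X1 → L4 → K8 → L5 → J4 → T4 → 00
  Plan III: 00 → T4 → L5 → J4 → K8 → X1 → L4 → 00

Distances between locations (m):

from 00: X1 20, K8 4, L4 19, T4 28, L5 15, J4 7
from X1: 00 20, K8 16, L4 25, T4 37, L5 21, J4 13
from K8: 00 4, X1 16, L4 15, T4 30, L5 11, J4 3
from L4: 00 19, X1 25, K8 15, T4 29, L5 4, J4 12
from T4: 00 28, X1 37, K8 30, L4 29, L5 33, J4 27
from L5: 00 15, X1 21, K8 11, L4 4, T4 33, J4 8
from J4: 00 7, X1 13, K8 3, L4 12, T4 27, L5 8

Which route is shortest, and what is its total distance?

132 m — Plan III is the shortest.

Plan I: 15 + 11 + 15 + 12 + 27 + 37 + 20 = 137
Plan II: 20 + 25 + 15 + 11 + 8 + 27 + 28 = 134
Plan III: 28 + 33 + 8 + 3 + 16 + 25 + 19 = 132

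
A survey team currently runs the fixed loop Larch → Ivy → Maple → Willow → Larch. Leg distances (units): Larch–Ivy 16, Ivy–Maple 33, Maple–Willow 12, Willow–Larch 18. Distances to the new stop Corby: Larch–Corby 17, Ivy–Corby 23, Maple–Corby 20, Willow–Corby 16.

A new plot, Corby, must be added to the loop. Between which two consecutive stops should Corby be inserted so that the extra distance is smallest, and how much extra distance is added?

+10 — insert Corby between Ivy and Maple.

Insertion cost between consecutive stops i–j is d(i,Corby) + d(Corby,j) − d(i,j):
  between Larch and Ivy: 17 + 23 − 16 = 24
  between Ivy and Maple: 23 + 20 − 33 = 10
  between Maple and Willow: 20 + 16 − 12 = 24
  between Willow and Larch: 16 + 17 − 18 = 15
Cheapest insertion is between Ivy and Maple, adding 10.
New total = 79 + 10 = 89.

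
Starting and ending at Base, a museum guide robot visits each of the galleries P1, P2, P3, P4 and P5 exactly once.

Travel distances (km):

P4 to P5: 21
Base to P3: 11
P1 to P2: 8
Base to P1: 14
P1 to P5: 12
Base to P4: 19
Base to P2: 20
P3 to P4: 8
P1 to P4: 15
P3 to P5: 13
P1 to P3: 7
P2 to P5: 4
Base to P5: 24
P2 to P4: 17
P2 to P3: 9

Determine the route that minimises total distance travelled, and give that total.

Shortest round trip = 66 km.

Base → P1 → P2 → P3 → P4 → P5 → Base: 14+8+9+8+21+24 = 84
Base → P1 → P2 → P3 → P5 → P4 → Base: 14+8+9+13+21+19 = 84
Base → P1 → P2 → P4 → P3 → P5 → Base: 14+8+17+8+13+24 = 84
Base → P1 → P2 → P4 → P5 → P3 → Base: 14+8+17+21+13+11 = 84
Base → P1 → P2 → P5 → P3 → P4 → Base: 14+8+4+13+8+19 = 66
Base → P1 → P2 → P5 → P4 → P3 → Base: 14+8+4+21+8+11 = 66
Base → P1 → P3 → P2 → P4 → P5 → Base: 14+7+9+17+21+24 = 92
Base → P1 → P3 → P2 → P5 → P4 → Base: 14+7+9+4+21+19 = 74
Base → P1 → P3 → P4 → P2 → P5 → Base: 14+7+8+17+4+24 = 74
Base → P1 → P3 → P4 → P5 → P2 → Base: 14+7+8+21+4+20 = 74
Base → P1 → P3 → P5 → P2 → P4 → Base: 14+7+13+4+17+19 = 74
Base → P1 → P3 → P5 → P4 → P2 → Base: 14+7+13+21+17+20 = 92
Base → P1 → P4 → P2 → P3 → P5 → Base: 14+15+17+9+13+24 = 92
Base → P1 → P4 → P2 → P5 → P3 → Base: 14+15+17+4+13+11 = 74
… (46 more)
The minimum is 66.
One optimal route: Base → P1 → P2 → P5 → P3 → P4 → Base (or its reverse).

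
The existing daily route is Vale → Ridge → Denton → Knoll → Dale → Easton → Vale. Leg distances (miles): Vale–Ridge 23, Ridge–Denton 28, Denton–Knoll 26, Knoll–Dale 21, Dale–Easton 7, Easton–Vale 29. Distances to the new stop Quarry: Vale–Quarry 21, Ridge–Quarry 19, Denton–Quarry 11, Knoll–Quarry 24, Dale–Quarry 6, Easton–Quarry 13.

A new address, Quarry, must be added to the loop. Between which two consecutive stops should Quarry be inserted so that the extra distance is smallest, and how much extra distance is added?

Insertion cost between consecutive stops i–j is d(i,Quarry) + d(Quarry,j) − d(i,j):
  between Vale and Ridge: 21 + 19 − 23 = 17
  between Ridge and Denton: 19 + 11 − 28 = 2
  between Denton and Knoll: 11 + 24 − 26 = 9
  between Knoll and Dale: 24 + 6 − 21 = 9
  between Dale and Easton: 6 + 13 − 7 = 12
  between Easton and Vale: 13 + 21 − 29 = 5
Cheapest insertion is between Ridge and Denton, adding 2.
New total = 134 + 2 = 136.

Minimum extra distance: 2 miles, inserting Quarry between Ridge and Denton.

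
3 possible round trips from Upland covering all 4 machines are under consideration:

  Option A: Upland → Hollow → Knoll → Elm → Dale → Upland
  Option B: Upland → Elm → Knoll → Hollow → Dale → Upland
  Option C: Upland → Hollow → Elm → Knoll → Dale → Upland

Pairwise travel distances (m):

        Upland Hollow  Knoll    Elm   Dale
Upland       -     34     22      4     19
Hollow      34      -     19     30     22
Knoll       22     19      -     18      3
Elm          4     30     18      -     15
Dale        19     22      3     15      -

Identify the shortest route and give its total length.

Option A: 34 + 19 + 18 + 15 + 19 = 105
Option B: 4 + 18 + 19 + 22 + 19 = 82
Option C: 34 + 30 + 18 + 3 + 19 = 104

Shortest is Option B, total 82 m.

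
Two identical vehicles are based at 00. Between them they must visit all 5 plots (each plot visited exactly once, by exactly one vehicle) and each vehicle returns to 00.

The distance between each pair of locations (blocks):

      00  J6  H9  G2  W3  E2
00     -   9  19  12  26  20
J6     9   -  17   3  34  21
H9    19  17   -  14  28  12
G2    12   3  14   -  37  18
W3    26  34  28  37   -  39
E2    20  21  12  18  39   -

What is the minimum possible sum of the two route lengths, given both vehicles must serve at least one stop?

Minimum combined distance: 110 blocks.

There are 2^4 − 1 = 15 ways to divide the 5 stops into two non-empty groups. For each, the best each vehicle can do is its own shortest tour through its group:
  {J6} + {H9, G2, W3, E2}: 18 + 96 = 114
  {H9} + {J6, G2, W3, E2}: 38 + 95 = 133
  {J6, H9} + {G2, W3, E2}: 45 + 95 = 140
  {G2} + {J6, H9, W3, E2}: 24 + 96 = 120
  {J6, G2} + {H9, W3, E2}: 24 + 86 = 110
  {H9, G2} + {J6, W3, E2}: 45 + 95 = 140
  … (15 splits in total)
Best: vehicle 1 00 → J6 → G2 → 00 = 24; vehicle 2 00 → W3 → H9 → E2 → 00 = 86; combined 110.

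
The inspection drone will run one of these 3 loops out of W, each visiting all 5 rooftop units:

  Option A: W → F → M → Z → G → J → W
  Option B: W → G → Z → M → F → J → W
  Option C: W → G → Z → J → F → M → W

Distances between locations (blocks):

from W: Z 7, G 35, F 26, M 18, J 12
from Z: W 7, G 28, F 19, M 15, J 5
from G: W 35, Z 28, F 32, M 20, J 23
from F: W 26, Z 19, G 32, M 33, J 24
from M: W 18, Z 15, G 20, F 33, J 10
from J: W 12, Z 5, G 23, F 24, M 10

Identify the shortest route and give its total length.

137 blocks — Option A is the shortest.

Option A: 26 + 33 + 15 + 28 + 23 + 12 = 137
Option B: 35 + 28 + 15 + 33 + 24 + 12 = 147
Option C: 35 + 28 + 5 + 24 + 33 + 18 = 143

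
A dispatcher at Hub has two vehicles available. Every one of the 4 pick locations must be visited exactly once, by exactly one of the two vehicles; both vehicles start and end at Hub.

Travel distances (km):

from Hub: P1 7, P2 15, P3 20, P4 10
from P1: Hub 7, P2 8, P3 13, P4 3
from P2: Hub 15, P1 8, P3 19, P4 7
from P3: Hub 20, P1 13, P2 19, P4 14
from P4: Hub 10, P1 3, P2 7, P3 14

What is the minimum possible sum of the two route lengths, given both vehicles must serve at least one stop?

Try each way of splitting the stops between the two vehicles (each non-empty) and, for each split, find the best tour for each vehicle:
  {P1} + {P2, P3, P4}: 14 + 56 = 70
  {P2} + {P1, P3, P4}: 30 + 44 = 74
  {P1, P2} + {P3, P4}: 30 + 44 = 74
  {P3} + {P1, P2, P4}: 40 + 32 = 72
  {P1, P3} + {P2, P4}: 40 + 32 = 72
  {P2, P3} + {P1, P4}: 54 + 20 = 74
  … (7 splits in total)
Best: vehicle 1 Hub → P1 → Hub = 14; vehicle 2 Hub → P2 → P4 → P3 → Hub = 56; combined 70.

Minimum combined distance: 70 km.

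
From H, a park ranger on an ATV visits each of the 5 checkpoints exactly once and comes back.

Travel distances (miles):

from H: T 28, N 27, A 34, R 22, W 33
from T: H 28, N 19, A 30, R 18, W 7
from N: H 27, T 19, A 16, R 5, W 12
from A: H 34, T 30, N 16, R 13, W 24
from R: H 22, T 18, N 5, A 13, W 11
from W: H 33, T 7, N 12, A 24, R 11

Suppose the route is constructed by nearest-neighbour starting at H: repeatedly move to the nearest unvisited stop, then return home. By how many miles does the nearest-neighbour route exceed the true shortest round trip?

H: R=22, N=27, T=28, W=33, A=34 ⇒ R
R: N=5, W=11, A=13, T=18 ⇒ N
N: W=12, A=16, T=19 ⇒ W
W: T=7, A=24 ⇒ T
T: A=30 ⇒ A
NN route H → R → N → W → T → A → H costs 110.
Optimal: H → T → W → N → A → R → H costs 98 (by enumerating all 60 distinct tours).
Excess = 110 − 98 = 12.

Excess over optimum: 12 miles.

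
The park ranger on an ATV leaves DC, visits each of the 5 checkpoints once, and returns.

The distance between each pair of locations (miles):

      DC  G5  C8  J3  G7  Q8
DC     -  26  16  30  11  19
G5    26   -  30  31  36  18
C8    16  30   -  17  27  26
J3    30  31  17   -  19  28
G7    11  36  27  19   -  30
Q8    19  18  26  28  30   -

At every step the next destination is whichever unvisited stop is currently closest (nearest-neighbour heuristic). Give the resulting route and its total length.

117 miles along DC → G7 → J3 → C8 → Q8 → G5 → DC.

At DC the remaining stops are G7 11, C8 16, Q8 19, G5 26, J3 30; go to G7.
At G7 the remaining stops are J3 19, C8 27, Q8 30, G5 36; go to J3.
At J3 the remaining stops are C8 17, Q8 28, G5 31; go to C8.
At C8 the remaining stops are Q8 26, G5 30; go to Q8.
At Q8 the remaining stops are G5 18; go to G5.
Return G5→DC: 26.
Total = 11 + 19 + 17 + 26 + 18 + 26 = 117.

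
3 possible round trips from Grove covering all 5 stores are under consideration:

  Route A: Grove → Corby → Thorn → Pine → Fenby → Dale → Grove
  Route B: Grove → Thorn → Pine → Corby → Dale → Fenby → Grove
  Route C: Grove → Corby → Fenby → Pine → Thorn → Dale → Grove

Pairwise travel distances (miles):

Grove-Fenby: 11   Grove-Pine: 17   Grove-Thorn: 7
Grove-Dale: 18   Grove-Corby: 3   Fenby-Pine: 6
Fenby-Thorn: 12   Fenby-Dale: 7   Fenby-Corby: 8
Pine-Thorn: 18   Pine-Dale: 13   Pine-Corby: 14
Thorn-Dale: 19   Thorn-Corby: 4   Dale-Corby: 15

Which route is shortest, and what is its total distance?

56 miles — Route A is the shortest.

Route A: 3 + 4 + 18 + 6 + 7 + 18 = 56
Route B: 7 + 18 + 14 + 15 + 7 + 11 = 72
Route C: 3 + 8 + 6 + 18 + 19 + 18 = 72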